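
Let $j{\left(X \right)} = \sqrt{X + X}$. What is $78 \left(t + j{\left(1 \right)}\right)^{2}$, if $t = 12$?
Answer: $11388 + 1872 \sqrt{2} \approx 14035.0$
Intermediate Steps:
$j{\left(X \right)} = \sqrt{2} \sqrt{X}$ ($j{\left(X \right)} = \sqrt{2 X} = \sqrt{2} \sqrt{X}$)
$78 \left(t + j{\left(1 \right)}\right)^{2} = 78 \left(12 + \sqrt{2} \sqrt{1}\right)^{2} = 78 \left(12 + \sqrt{2} \cdot 1\right)^{2} = 78 \left(12 + \sqrt{2}\right)^{2}$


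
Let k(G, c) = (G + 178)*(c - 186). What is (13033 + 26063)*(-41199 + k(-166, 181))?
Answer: -1613061864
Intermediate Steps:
k(G, c) = (-186 + c)*(178 + G) (k(G, c) = (178 + G)*(-186 + c) = (-186 + c)*(178 + G))
(13033 + 26063)*(-41199 + k(-166, 181)) = (13033 + 26063)*(-41199 + (-33108 - 186*(-166) + 178*181 - 166*181)) = 39096*(-41199 + (-33108 + 30876 + 32218 - 30046)) = 39096*(-41199 - 60) = 39096*(-41259) = -1613061864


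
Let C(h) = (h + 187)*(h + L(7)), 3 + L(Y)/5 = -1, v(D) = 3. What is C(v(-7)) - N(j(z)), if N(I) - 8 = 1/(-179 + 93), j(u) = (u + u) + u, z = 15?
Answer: -278467/86 ≈ -3238.0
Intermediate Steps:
L(Y) = -20 (L(Y) = -15 + 5*(-1) = -15 - 5 = -20)
j(u) = 3*u (j(u) = 2*u + u = 3*u)
N(I) = 687/86 (N(I) = 8 + 1/(-179 + 93) = 8 + 1/(-86) = 8 - 1/86 = 687/86)
C(h) = (-20 + h)*(187 + h) (C(h) = (h + 187)*(h - 20) = (187 + h)*(-20 + h) = (-20 + h)*(187 + h))
C(v(-7)) - N(j(z)) = (-3740 + 3**2 + 167*3) - 1*687/86 = (-3740 + 9 + 501) - 687/86 = -3230 - 687/86 = -278467/86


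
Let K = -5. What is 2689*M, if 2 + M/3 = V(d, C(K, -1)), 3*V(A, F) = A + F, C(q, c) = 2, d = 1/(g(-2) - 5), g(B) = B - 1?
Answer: -88737/8 ≈ -11092.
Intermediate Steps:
g(B) = -1 + B
d = -⅛ (d = 1/((-1 - 2) - 5) = 1/(-3 - 5) = 1/(-8) = -⅛ ≈ -0.12500)
V(A, F) = A/3 + F/3 (V(A, F) = (A + F)/3 = A/3 + F/3)
M = -33/8 (M = -6 + 3*((⅓)*(-⅛) + (⅓)*2) = -6 + 3*(-1/24 + ⅔) = -6 + 3*(5/8) = -6 + 15/8 = -33/8 ≈ -4.1250)
2689*M = 2689*(-33/8) = -88737/8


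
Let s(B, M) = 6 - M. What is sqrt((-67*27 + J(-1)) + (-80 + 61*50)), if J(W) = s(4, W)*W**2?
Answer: 4*sqrt(73) ≈ 34.176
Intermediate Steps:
J(W) = W**2*(6 - W) (J(W) = (6 - W)*W**2 = W**2*(6 - W))
sqrt((-67*27 + J(-1)) + (-80 + 61*50)) = sqrt((-67*27 + (-1)**2*(6 - 1*(-1))) + (-80 + 61*50)) = sqrt((-1809 + 1*(6 + 1)) + (-80 + 3050)) = sqrt((-1809 + 1*7) + 2970) = sqrt((-1809 + 7) + 2970) = sqrt(-1802 + 2970) = sqrt(1168) = 4*sqrt(73)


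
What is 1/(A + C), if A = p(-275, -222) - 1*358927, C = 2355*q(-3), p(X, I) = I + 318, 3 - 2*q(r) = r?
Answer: -1/351766 ≈ -2.8428e-6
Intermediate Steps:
q(r) = 3/2 - r/2
p(X, I) = 318 + I
C = 7065 (C = 2355*(3/2 - ½*(-3)) = 2355*(3/2 + 3/2) = 2355*3 = 7065)
A = -358831 (A = (318 - 222) - 1*358927 = 96 - 358927 = -358831)
1/(A + C) = 1/(-358831 + 7065) = 1/(-351766) = -1/351766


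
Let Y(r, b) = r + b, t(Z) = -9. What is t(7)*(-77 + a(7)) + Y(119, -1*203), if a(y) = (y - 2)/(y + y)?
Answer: 8481/14 ≈ 605.79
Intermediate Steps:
a(y) = (-2 + y)/(2*y) (a(y) = (-2 + y)/((2*y)) = (-2 + y)*(1/(2*y)) = (-2 + y)/(2*y))
Y(r, b) = b + r
t(7)*(-77 + a(7)) + Y(119, -1*203) = -9*(-77 + (1/2)*(-2 + 7)/7) + (-1*203 + 119) = -9*(-77 + (1/2)*(1/7)*5) + (-203 + 119) = -9*(-77 + 5/14) - 84 = -9*(-1073/14) - 84 = 9657/14 - 84 = 8481/14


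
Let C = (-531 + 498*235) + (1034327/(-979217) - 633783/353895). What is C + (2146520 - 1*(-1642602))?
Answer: 451150971841822313/115513333405 ≈ 3.9056e+6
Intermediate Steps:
C = 13456858943601903/115513333405 (C = (-531 + 117030) + (1034327*(-1/979217) - 633783*1/353895) = 116499 + (-1034327/979217 - 211261/117965) = 116499 - 328884747192/115513333405 = 13456858943601903/115513333405 ≈ 1.1650e+5)
C + (2146520 - 1*(-1642602)) = 13456858943601903/115513333405 + (2146520 - 1*(-1642602)) = 13456858943601903/115513333405 + (2146520 + 1642602) = 13456858943601903/115513333405 + 3789122 = 451150971841822313/115513333405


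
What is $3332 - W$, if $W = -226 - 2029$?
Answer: $5587$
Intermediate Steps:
$W = -2255$ ($W = -226 - 2029 = -2255$)
$3332 - W = 3332 - -2255 = 3332 + 2255 = 5587$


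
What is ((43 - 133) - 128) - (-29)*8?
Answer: 14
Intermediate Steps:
((43 - 133) - 128) - (-29)*8 = (-90 - 128) - 1*(-232) = -218 + 232 = 14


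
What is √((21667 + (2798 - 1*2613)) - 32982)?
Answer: I*√11130 ≈ 105.5*I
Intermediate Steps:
√((21667 + (2798 - 1*2613)) - 32982) = √((21667 + (2798 - 2613)) - 32982) = √((21667 + 185) - 32982) = √(21852 - 32982) = √(-11130) = I*√11130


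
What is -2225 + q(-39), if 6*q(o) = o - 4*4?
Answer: -13405/6 ≈ -2234.2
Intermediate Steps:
q(o) = -8/3 + o/6 (q(o) = (o - 4*4)/6 = (o - 16)/6 = (-16 + o)/6 = -8/3 + o/6)
-2225 + q(-39) = -2225 + (-8/3 + (⅙)*(-39)) = -2225 + (-8/3 - 13/2) = -2225 - 55/6 = -13405/6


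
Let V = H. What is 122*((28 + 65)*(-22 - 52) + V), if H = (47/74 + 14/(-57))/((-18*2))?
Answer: -63746194319/75924 ≈ -8.3961e+5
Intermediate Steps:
H = -1643/151848 (H = (47*(1/74) + 14*(-1/57))/(-36) = (47/74 - 14/57)*(-1/36) = (1643/4218)*(-1/36) = -1643/151848 ≈ -0.010820)
V = -1643/151848 ≈ -0.010820
122*((28 + 65)*(-22 - 52) + V) = 122*((28 + 65)*(-22 - 52) - 1643/151848) = 122*(93*(-74) - 1643/151848) = 122*(-6882 - 1643/151848) = 122*(-1045019579/151848) = -63746194319/75924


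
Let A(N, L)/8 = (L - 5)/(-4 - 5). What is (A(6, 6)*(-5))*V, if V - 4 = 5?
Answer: 40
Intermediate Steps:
A(N, L) = 40/9 - 8*L/9 (A(N, L) = 8*((L - 5)/(-4 - 5)) = 8*((-5 + L)/(-9)) = 8*((-5 + L)*(-1/9)) = 8*(5/9 - L/9) = 40/9 - 8*L/9)
V = 9 (V = 4 + 5 = 9)
(A(6, 6)*(-5))*V = ((40/9 - 8/9*6)*(-5))*9 = ((40/9 - 16/3)*(-5))*9 = -8/9*(-5)*9 = (40/9)*9 = 40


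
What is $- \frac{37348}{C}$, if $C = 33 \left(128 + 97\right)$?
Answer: $- \frac{37348}{7425} \approx -5.03$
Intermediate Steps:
$C = 7425$ ($C = 33 \cdot 225 = 7425$)
$- \frac{37348}{C} = - \frac{37348}{7425}$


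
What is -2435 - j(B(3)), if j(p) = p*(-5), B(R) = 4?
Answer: -2415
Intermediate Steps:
j(p) = -5*p
-2435 - j(B(3)) = -2435 - (-5)*4 = -2435 - 1*(-20) = -2435 + 20 = -2415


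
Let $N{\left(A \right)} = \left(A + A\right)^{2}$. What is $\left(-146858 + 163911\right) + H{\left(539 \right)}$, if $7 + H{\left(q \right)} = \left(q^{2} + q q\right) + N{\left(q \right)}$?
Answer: $1760172$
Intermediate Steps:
$N{\left(A \right)} = 4 A^{2}$ ($N{\left(A \right)} = \left(2 A\right)^{2} = 4 A^{2}$)
$H{\left(q \right)} = -7 + 6 q^{2}$ ($H{\left(q \right)} = -7 + \left(\left(q^{2} + q q\right) + 4 q^{2}\right) = -7 + \left(\left(q^{2} + q^{2}\right) + 4 q^{2}\right) = -7 + \left(2 q^{2} + 4 q^{2}\right) = -7 + 6 q^{2}$)
$\left(-146858 + 163911\right) + H{\left(539 \right)} = \left(-146858 + 163911\right) - \left(7 - 6 \cdot 539^{2}\right) = 17053 + \left(-7 + 6 \cdot 290521\right) = 17053 + \left(-7 + 1743126\right) = 17053 + 1743119 = 1760172$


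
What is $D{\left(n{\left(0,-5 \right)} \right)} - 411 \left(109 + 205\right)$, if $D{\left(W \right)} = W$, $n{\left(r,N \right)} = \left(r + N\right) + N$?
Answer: $-129064$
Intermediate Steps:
$n{\left(r,N \right)} = r + 2 N$ ($n{\left(r,N \right)} = \left(N + r\right) + N = r + 2 N$)
$D{\left(n{\left(0,-5 \right)} \right)} - 411 \left(109 + 205\right) = \left(0 + 2 \left(-5\right)\right) - 411 \left(109 + 205\right) = \left(0 - 10\right) - 129054 = -10 - 129054 = -129064$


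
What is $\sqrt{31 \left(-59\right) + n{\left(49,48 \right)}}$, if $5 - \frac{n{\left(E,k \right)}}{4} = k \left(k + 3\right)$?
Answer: $3 i \sqrt{1289} \approx 107.71 i$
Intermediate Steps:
$n{\left(E,k \right)} = 20 - 4 k \left(3 + k\right)$ ($n{\left(E,k \right)} = 20 - 4 k \left(k + 3\right) = 20 - 4 k \left(3 + k\right)$)
$\sqrt{31 \left(-59\right) + n{\left(49,48 \right)}} = \sqrt{31 \left(-59\right) - \left(556 + 9216\right)} = \sqrt{-1829 - 9772} = \sqrt{-11601} = 3 i \sqrt{1289}$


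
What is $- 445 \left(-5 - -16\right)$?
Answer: $-4895$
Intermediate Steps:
$- 445 \left(-5 - -16\right) = - 445 \left(-5 + 16\right) = \left(-445\right) 11 = -4895$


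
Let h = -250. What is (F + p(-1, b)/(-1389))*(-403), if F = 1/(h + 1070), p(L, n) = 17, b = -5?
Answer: 5058053/1138980 ≈ 4.4409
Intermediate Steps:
F = 1/820 (F = 1/(-250 + 1070) = 1/820 ≈ 0.0012195)
(F + p(-1, b)/(-1389))*(-403) = (1/820 + 17/(-1389))*(-403) = (1/820 + 17*(-1/1389))*(-403) = (1/820 - 17/1389)*(-403) = -12551/1138980*(-403) = 5058053/1138980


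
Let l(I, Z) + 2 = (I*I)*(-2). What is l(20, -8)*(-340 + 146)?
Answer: 155588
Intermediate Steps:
l(I, Z) = -2 - 2*I² (l(I, Z) = -2 + (I*I)*(-2) = -2 + I²*(-2) = -2 - 2*I²)
l(20, -8)*(-340 + 146) = (-2 - 2*20²)*(-340 + 146) = (-2 - 2*400)*(-194) = (-2 - 800)*(-194) = -802*(-194) = 155588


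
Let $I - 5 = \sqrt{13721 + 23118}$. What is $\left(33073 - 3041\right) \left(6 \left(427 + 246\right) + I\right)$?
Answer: $121419376 + 30032 \sqrt{36839} \approx 1.2718 \cdot 10^{8}$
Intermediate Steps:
$I = 5 + \sqrt{36839}$ ($I = 5 + \sqrt{13721 + 23118} = 5 + \sqrt{36839} \approx 196.93$)
$\left(33073 - 3041\right) \left(6 \left(427 + 246\right) + I\right) = \left(33073 - 3041\right) \left(6 \left(427 + 246\right) + \left(5 + \sqrt{36839}\right)\right) = 30032 \left(6 \cdot 673 + \left(5 + \sqrt{36839}\right)\right) = 30032 \left(4038 + \left(5 + \sqrt{36839}\right)\right) = 30032 \left(4043 + \sqrt{36839}\right) = 121419376 + 30032 \sqrt{36839}$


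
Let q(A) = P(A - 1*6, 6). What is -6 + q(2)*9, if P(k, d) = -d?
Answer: -60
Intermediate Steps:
q(A) = -6 (q(A) = -1*6 = -6)
-6 + q(2)*9 = -6 - 6*9 = -6 - 54 = -60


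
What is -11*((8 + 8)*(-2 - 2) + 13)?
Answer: 561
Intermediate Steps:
-11*((8 + 8)*(-2 - 2) + 13) = -11*(16*(-4) + 13) = -11*(-64 + 13) = -11*(-51) = 561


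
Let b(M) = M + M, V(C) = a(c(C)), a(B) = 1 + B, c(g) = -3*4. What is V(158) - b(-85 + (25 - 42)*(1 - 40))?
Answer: -1167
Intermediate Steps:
c(g) = -12
V(C) = -11 (V(C) = 1 - 12 = -11)
b(M) = 2*M
V(158) - b(-85 + (25 - 42)*(1 - 40)) = -11 - 2*(-85 + (25 - 42)*(1 - 40)) = -11 - 2*(-85 - 17*(-39)) = -11 - 2*(-85 + 663) = -11 - 2*578 = -11 - 1*1156 = -11 - 1156 = -1167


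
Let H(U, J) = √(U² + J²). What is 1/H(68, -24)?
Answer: √13/260 ≈ 0.013867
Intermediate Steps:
H(U, J) = √(J² + U²)
1/H(68, -24) = 1/(√((-24)² + 68²)) = 1/(√(576 + 4624)) = 1/(√5200) = 1/(20*√13) = √13/260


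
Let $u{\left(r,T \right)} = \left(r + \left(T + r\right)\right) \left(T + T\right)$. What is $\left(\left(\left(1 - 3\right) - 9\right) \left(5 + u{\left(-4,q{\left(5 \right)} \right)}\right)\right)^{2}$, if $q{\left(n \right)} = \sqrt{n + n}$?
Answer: $385385 - 96800 \sqrt{10} \approx 79277.0$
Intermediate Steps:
$q{\left(n \right)} = \sqrt{2} \sqrt{n}$ ($q{\left(n \right)} = \sqrt{2 n} = \sqrt{2} \sqrt{n}$)
$u{\left(r,T \right)} = 2 T \left(T + 2 r\right)$ ($u{\left(r,T \right)} = \left(T + 2 r\right) 2 T = 2 T \left(T + 2 r\right)$)
$\left(\left(\left(1 - 3\right) - 9\right) \left(5 + u{\left(-4,q{\left(5 \right)} \right)}\right)\right)^{2} = \left(\left(\left(1 - 3\right) - 9\right) \left(5 + 2 \sqrt{2} \sqrt{5} \left(\sqrt{2} \sqrt{5} + 2 \left(-4\right)\right)\right)\right)^{2} = \left(\left(\left(1 - 3\right) - 9\right) \left(5 + 2 \sqrt{10} \left(\sqrt{10} - 8\right)\right)\right)^{2} = \left(\left(-2 - 9\right) \left(5 + 2 \sqrt{10} \left(-8 + \sqrt{10}\right)\right)\right)^{2} = \left(- 11 \left(5 + 2 \sqrt{10} \left(-8 + \sqrt{10}\right)\right)\right)^{2} = \left(-55 - 22 \sqrt{10} \left(-8 + \sqrt{10}\right)\right)^{2}$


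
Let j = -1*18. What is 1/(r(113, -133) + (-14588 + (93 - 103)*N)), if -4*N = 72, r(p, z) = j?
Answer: -1/14426 ≈ -6.9319e-5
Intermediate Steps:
j = -18
r(p, z) = -18
N = -18 (N = -¼*72 = -18)
1/(r(113, -133) + (-14588 + (93 - 103)*N)) = 1/(-18 + (-14588 + (93 - 103)*(-18))) = 1/(-18 + (-14588 - 10*(-18))) = 1/(-18 + (-14588 + 180)) = 1/(-18 - 14408) = 1/(-14426) = -1/14426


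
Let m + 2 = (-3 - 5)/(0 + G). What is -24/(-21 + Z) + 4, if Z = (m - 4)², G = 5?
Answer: 3076/919 ≈ 3.3471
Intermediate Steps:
m = -18/5 (m = -2 + (-3 - 5)/(0 + 5) = -2 - 8/5 = -18/5 ≈ -3.6000)
Z = 1444/25 (Z = (-18/5 - 4)² = (-38/5)² = 1444/25 ≈ 57.760)
-24/(-21 + Z) + 4 = -24/(-21 + 1444/25) + 4 = -24/(919/25) + 4 = (25/919)*(-24) + 4 = -600/919 + 4 = 3076/919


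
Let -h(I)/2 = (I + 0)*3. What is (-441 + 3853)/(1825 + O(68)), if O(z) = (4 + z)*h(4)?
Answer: 3412/97 ≈ 35.175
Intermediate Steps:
h(I) = -6*I (h(I) = -2*(I + 0)*3 = -2*I*3 = -6*I)
O(z) = -96 - 24*z (O(z) = (4 + z)*(-6*4) = (4 + z)*(-24) = -96 - 24*z)
(-441 + 3853)/(1825 + O(68)) = (-441 + 3853)/(1825 + (-96 - 24*68)) = 3412/(1825 + (-96 - 1632)) = 3412/(1825 - 1728) = 3412/97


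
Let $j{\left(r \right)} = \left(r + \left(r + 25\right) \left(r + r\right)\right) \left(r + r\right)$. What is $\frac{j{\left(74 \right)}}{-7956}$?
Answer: $- \frac{544862}{1989} \approx -273.94$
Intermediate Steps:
$j{\left(r \right)} = 2 r \left(r + 2 r \left(25 + r\right)\right)$ ($j{\left(r \right)} = \left(r + \left(25 + r\right) 2 r\right) 2 r = \left(r + 2 r \left(25 + r\right)\right) 2 r = 2 r \left(r + 2 r \left(25 + r\right)\right)$)
$\frac{j{\left(74 \right)}}{-7956} = \frac{74^{2} \left(102 + 4 \cdot 74\right)}{-7956} = 5476 \left(102 + 296\right) \left(- \frac{1}{7956}\right) = 5476 \cdot 398 \left(- \frac{1}{7956}\right) = 2179448 \left(- \frac{1}{7956}\right) = - \frac{544862}{1989}$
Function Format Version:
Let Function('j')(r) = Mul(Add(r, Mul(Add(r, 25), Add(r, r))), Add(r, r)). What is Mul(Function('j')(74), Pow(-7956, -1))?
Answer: Rational(-544862, 1989) ≈ -273.94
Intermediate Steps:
Function('j')(r) = Mul(2, r, Add(r, Mul(2, r, Add(25, r)))) (Function('j')(r) = Mul(Add(r, Mul(Add(25, r), Mul(2, r))), Mul(2, r)) = Mul(Add(r, Mul(2, r, Add(25, r))), Mul(2, r)) = Mul(2, r, Add(r, Mul(2, r, Add(25, r)))))
Mul(Function('j')(74), Pow(-7956, -1)) = Mul(Mul(Pow(74, 2), Add(102, Mul(4, 74))), Pow(-7956, -1)) = Mul(Mul(5476, Add(102, 296)), Rational(-1, 7956)) = Mul(Mul(5476, 398), Rational(-1, 7956)) = Mul(2179448, Rational(-1, 7956)) = Rational(-544862, 1989)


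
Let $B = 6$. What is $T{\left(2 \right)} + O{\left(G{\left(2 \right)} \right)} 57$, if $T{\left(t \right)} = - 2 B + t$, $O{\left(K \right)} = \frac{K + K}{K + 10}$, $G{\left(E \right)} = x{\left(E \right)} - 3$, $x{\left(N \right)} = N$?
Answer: $- \frac{68}{3} \approx -22.667$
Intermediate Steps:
$G{\left(E \right)} = -3 + E$ ($G{\left(E \right)} = E - 3 = -3 + E$)
$O{\left(K \right)} = \frac{2 K}{10 + K}$
$T{\left(t \right)} = -12 + t$ ($T{\left(t \right)} = \left(-2\right) 6 + t = -12 + t$)
$T{\left(2 \right)} + O{\left(G{\left(2 \right)} \right)} 57 = \left(-12 + 2\right) + \frac{2 \left(-3 + 2\right)}{10 + \left(-3 + 2\right)} 57 = -10 + 2 \left(-1\right) \frac{1}{10 - 1} \cdot 57 = -10 + 2 \left(-1\right) \frac{1}{9} \cdot 57 = -10 - \frac{38}{3} = - \frac{68}{3}$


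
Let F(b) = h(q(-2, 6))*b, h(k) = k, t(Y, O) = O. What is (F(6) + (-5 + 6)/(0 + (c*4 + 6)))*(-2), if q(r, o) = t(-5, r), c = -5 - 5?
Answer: 409/17 ≈ 24.059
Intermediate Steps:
c = -10
q(r, o) = r
F(b) = -2*b
(F(6) + (-5 + 6)/(0 + (c*4 + 6)))*(-2) = (-2*6 + (-5 + 6)/(0 + (-10*4 + 6)))*(-2) = (-12 + 1/(0 + (-40 + 6)))*(-2) = (-12 + 1/(0 - 34))*(-2) = (-12 + 1/(-34))*(-2) = (-12 + 1*(-1/34))*(-2) = (-12 - 1/34)*(-2) = -409/34*(-2) = 409/17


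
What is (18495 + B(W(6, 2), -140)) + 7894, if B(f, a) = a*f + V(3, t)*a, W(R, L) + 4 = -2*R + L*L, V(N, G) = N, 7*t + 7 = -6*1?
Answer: 27649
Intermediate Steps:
t = -13/7 (t = -1 + (-6*1)/7 = -1 + (1/7)*(-6) = -1 - 6/7 = -13/7 ≈ -1.8571)
W(R, L) = -4 + L**2 - 2*R (W(R, L) = -4 + (-2*R + L*L) = -4 + (-2*R + L**2) = -4 + (L**2 - 2*R) = -4 + L**2 - 2*R)
B(f, a) = 3*a + a*f (B(f, a) = a*f + 3*a = 3*a + a*f)
(18495 + B(W(6, 2), -140)) + 7894 = (18495 - 140*(3 + (-4 + 2**2 - 2*6))) + 7894 = (18495 - 140*(3 + (-4 + 4 - 12))) + 7894 = (18495 - 140*(3 - 12)) + 7894 = (18495 - 140*(-9)) + 7894 = (18495 + 1260) + 7894 = 19755 + 7894 = 27649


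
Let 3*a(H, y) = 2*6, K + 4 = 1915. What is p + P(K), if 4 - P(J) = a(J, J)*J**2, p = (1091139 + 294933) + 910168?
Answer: -12311440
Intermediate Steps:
K = 1911 (K = -4 + 1915 = 1911)
a(H, y) = 4 (a(H, y) = (2*6)/3 = (1/3)*12 = 4)
p = 2296240 (p = 1386072 + 910168 = 2296240)
P(J) = 4 - 4*J**2
p + P(K) = 2296240 + (4 - 4*1911**2) = 2296240 + (4 - 4*3651921) = 2296240 + (4 - 14607684) = 2296240 - 14607680 = -12311440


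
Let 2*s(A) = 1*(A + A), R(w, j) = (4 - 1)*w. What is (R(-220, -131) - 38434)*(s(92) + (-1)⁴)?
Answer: -3635742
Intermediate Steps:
R(w, j) = 3*w
s(A) = A (s(A) = (1*(A + A))/2 = (1*(2*A))/2 = (2*A)/2 = A)
(R(-220, -131) - 38434)*(s(92) + (-1)⁴) = (3*(-220) - 38434)*(92 + (-1)⁴) = (-660 - 38434)*(92 + 1) = -39094*93 = -3635742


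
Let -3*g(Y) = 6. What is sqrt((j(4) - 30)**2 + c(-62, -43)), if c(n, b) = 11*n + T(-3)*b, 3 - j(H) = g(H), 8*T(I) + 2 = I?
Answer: I*sqrt(482)/4 ≈ 5.4886*I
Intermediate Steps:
g(Y) = -2 (g(Y) = -1/3*6 = -2)
T(I) = -1/4 + I/8
j(H) = 5 (j(H) = 3 - 1*(-2) = 3 + 2 = 5)
c(n, b) = 11*n - 5*b/8 (c(n, b) = 11*n + (-1/4 + (1/8)*(-3))*b = 11*n + (-1/4 - 3/8)*b = 11*n - 5*b/8)
sqrt((j(4) - 30)**2 + c(-62, -43)) = sqrt((5 - 30)**2 + (11*(-62) - 5/8*(-43))) = sqrt((-25)**2 + (-682 + 215/8)) = sqrt(625 - 5241/8) = sqrt(-241/8) = I*sqrt(482)/4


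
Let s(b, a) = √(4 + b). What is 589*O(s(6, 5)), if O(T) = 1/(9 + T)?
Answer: 5301/71 - 589*√10/71 ≈ 48.428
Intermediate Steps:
589*O(s(6, 5)) = 589/(9 + √(4 + 6)) = 589/(9 + √10)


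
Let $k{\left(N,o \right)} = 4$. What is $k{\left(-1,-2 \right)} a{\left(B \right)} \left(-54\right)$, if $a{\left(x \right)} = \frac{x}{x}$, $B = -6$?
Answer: $-216$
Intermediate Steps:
$a{\left(x \right)} = 1$
$k{\left(-1,-2 \right)} a{\left(B \right)} \left(-54\right) = 4 \cdot 1 \left(-54\right) = 4 \left(-54\right) = -216$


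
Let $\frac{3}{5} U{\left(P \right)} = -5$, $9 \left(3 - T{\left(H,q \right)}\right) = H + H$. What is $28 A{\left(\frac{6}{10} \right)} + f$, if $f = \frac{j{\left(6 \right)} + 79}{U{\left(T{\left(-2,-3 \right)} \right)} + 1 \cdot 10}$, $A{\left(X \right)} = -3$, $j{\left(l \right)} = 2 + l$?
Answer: $- \frac{159}{5} \approx -31.8$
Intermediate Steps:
$T{\left(H,q \right)} = 3 - \frac{2 H}{9}$ ($T{\left(H,q \right)} = 3 - \frac{H + H}{9} = 3 - \frac{2 H}{9}$)
$U{\left(P \right)} = - \frac{25}{3}$ ($U{\left(P \right)} = \frac{5}{3} \left(-5\right) = - \frac{25}{3}$)
$f = \frac{261}{5}$ ($f = \frac{\left(2 + 6\right) + 79}{- \frac{25}{3} + 1 \cdot 10} = \frac{8 + 79}{- \frac{25}{3} + 10} = \frac{87}{\frac{5}{3}} = 87 \cdot \frac{3}{5} = \frac{261}{5} \approx 52.2$)
$28 A{\left(\frac{6}{10} \right)} + f = 28 \left(-3\right) + \frac{261}{5} = -84 + \frac{261}{5} = - \frac{159}{5}$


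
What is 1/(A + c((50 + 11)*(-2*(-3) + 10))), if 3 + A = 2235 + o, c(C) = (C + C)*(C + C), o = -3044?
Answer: 1/3809492 ≈ 2.6250e-7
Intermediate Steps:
c(C) = 4*C² (c(C) = (2*C)*(2*C) = 4*C²)
A = -812 (A = -3 + (2235 - 3044) = -3 - 809 = -812)
1/(A + c((50 + 11)*(-2*(-3) + 10))) = 1/(-812 + 4*((50 + 11)*(-2*(-3) + 10))²) = 1/(-812 + 4*(61*(6 + 10))²) = 1/(-812 + 4*(61*16)²) = 1/(-812 + 4*976²) = 1/(-812 + 4*952576) = 1/(-812 + 3810304) = 1/3809492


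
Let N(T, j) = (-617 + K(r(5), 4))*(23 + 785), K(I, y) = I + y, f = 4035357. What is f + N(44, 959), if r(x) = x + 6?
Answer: 3548941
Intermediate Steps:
r(x) = 6 + x
N(T, j) = -486416 (N(T, j) = (-617 + ((6 + 5) + 4))*(23 + 785) = (-617 + (11 + 4))*808 = (-617 + 15)*808 = -602*808 = -486416)
f + N(44, 959) = 4035357 - 486416 = 3548941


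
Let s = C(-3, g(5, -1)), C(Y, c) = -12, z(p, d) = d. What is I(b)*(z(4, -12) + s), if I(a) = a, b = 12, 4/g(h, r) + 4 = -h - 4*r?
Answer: -288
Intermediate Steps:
g(h, r) = 4/(-4 - h - 4*r) (g(h, r) = 4/(-4 + (-h - 4*r)) = 4/(-4 - h - 4*r))
s = -12
I(b)*(z(4, -12) + s) = 12*(-12 - 12) = 12*(-24) = -288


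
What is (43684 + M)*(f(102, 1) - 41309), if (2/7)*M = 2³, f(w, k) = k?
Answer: -1805655296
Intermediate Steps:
M = 28 (M = (7/2)*2³ = (7/2)*8 = 28)
(43684 + M)*(f(102, 1) - 41309) = (43684 + 28)*(1 - 41309) = 43712*(-41308) = -1805655296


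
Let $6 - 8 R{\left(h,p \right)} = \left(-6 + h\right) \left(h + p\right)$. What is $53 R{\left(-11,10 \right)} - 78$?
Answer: $- \frac{1207}{8} \approx -150.88$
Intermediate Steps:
$R{\left(h,p \right)} = \frac{3}{4} - \frac{\left(-6 + h\right) \left(h + p\right)}{8}$
$53 R{\left(-11,10 \right)} - 78 = 53 \left(\frac{3}{4} - \frac{\left(-11\right)^{2}}{8} + \frac{3}{4} \left(-11\right) + \frac{3}{4} \cdot 10 - \left(- \frac{11}{8}\right) 10\right) - 78 = 53 \left(\frac{3}{4} - \frac{121}{8} - \frac{33}{4} + \frac{15}{2} + \frac{55}{4}\right) - 78 = 53 \left(- \frac{11}{8}\right) - 78 = - \frac{583}{8} - 78 = - \frac{1207}{8}$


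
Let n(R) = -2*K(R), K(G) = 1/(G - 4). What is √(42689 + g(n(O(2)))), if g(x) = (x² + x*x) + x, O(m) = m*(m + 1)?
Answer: √42690 ≈ 206.62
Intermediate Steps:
K(G) = 1/(-4 + G)
O(m) = m*(1 + m)
n(R) = -2/(-4 + R)
g(x) = x + 2*x² (g(x) = (x² + x²) + x = 2*x² + x = x + 2*x²)
√(42689 + g(n(O(2)))) = √(42689 + (-2/(-4 + 2*(1 + 2)))*(1 + 2*(-2/(-4 + 2*(1 + 2))))) = √(42689 + (-2/(-4 + 2*3))*(1 + 2*(-2/(-4 + 2*3)))) = √(42689 + (-2/(-4 + 6))*(1 + 2*(-2/(-4 + 6)))) = √(42689 + (-2/2)*(1 + 2*(-2/2))) = √(42689 + (-2*½)*(1 + 2*(-2*½))) = √(42689 - (1 + 2*(-1))) = √(42689 - (1 - 2)) = √(42689 - 1*(-1)) = √(42689 + 1) = √42690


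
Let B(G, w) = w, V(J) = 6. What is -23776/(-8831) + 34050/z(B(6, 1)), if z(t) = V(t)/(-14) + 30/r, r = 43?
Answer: 30170428802/238437 ≈ 1.2653e+5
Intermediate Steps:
z(t) = 81/301 (z(t) = 6/(-14) + 30/43 = 6*(-1/14) + 30*(1/43) = -3/7 + 30/43 = 81/301)
-23776/(-8831) + 34050/z(B(6, 1)) = -23776/(-8831) + 34050/(81/301) = -23776*(-1/8831) + 34050*(301/81) = 23776/8831 + 3416350/27 = 30170428802/238437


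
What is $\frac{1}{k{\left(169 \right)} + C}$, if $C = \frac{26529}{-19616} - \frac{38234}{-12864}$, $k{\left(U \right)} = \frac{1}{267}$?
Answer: $\frac{43863828}{71212895} \approx 0.61595$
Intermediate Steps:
$k{\left(U \right)} = \frac{1}{267}$
$C = \frac{798299}{492852}$ ($C = 26529 \left(- \frac{1}{19616}\right) - - \frac{19117}{6432} = - \frac{26529}{19616} + \frac{19117}{6432} = \frac{798299}{492852} \approx 1.6198$)
$\frac{1}{k{\left(169 \right)} + C} = \frac{1}{\frac{1}{267} + \frac{798299}{492852}} = \frac{1}{\frac{71212895}{43863828}} = \frac{43863828}{71212895}$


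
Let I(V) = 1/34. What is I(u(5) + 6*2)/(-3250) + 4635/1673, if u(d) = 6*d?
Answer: 512165827/184866500 ≈ 2.7705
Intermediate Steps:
I(V) = 1/34
I(u(5) + 6*2)/(-3250) + 4635/1673 = (1/34)/(-3250) + 4635/1673 = (1/34)*(-1/3250) + 4635*(1/1673) = -1/110500 + 4635/1673 = 512165827/184866500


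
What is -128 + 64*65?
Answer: 4032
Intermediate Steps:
-128 + 64*65 = -128 + 4160 = 4032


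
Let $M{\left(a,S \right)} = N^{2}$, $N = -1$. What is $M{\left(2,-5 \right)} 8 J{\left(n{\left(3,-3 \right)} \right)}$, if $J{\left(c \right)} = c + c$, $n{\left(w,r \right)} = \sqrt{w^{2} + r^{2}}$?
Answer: $48 \sqrt{2} \approx 67.882$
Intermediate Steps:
$n{\left(w,r \right)} = \sqrt{r^{2} + w^{2}}$
$J{\left(c \right)} = 2 c$
$M{\left(a,S \right)} = 1$ ($M{\left(a,S \right)} = \left(-1\right)^{2} = 1$)
$M{\left(2,-5 \right)} 8 J{\left(n{\left(3,-3 \right)} \right)} = 1 \cdot 8 \cdot 2 \sqrt{\left(-3\right)^{2} + 3^{2}} = 8 \cdot 2 \sqrt{9 + 9} = 8 \cdot 2 \sqrt{18} = 8 \cdot 2 \cdot 3 \sqrt{2} = 8 \cdot 6 \sqrt{2} = 48 \sqrt{2}$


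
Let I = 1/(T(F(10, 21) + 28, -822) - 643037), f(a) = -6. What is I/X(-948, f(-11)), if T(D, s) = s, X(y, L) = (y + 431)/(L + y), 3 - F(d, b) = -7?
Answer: -954/332875103 ≈ -2.8659e-6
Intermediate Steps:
F(d, b) = 10 (F(d, b) = 3 - 1*(-7) = 3 + 7 = 10)
X(y, L) = (431 + y)/(L + y)
I = -1/643859 (I = 1/(-822 - 643037) = 1/(-643859) = -1/643859 ≈ -1.5531e-6)
I/X(-948, f(-11)) = -(-6 - 948)/(431 - 948)/643859 = -1/(643859*(-517/(-954))) = -1/(643859*((-1/954*(-517)))) = -1/(643859*517/954) = -1/643859*954/517 = -954/332875103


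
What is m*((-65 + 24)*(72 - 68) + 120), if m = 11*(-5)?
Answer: 2420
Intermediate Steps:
m = -55
m*((-65 + 24)*(72 - 68) + 120) = -55*((-65 + 24)*(72 - 68) + 120) = -55*(-41*4 + 120) = -55*(-164 + 120) = -55*(-44) = 2420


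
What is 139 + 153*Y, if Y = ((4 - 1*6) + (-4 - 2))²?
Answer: 9931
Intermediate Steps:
Y = 64 (Y = ((4 - 6) - 6)² = (-2 - 6)² = (-8)² = 64)
139 + 153*Y = 139 + 153*64 = 139 + 9792 = 9931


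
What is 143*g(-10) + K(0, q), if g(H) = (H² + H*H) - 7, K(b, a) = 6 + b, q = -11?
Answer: 27605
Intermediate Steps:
g(H) = -7 + 2*H² (g(H) = (H² + H²) - 7 = 2*H² - 7 = -7 + 2*H²)
143*g(-10) + K(0, q) = 143*(-7 + 2*(-10)²) + (6 + 0) = 143*(-7 + 2*100) + 6 = 143*(-7 + 200) + 6 = 143*193 + 6 = 27599 + 6 = 27605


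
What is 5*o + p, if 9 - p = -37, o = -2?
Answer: 36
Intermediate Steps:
p = 46 (p = 9 - 1*(-37) = 9 + 37 = 46)
5*o + p = 5*(-2) + 46 = -10 + 46 = 36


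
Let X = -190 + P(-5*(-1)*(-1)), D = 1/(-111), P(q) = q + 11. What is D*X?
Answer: 184/111 ≈ 1.6577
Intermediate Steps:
P(q) = 11 + q
D = -1/111 ≈ -0.0090090
X = -184 (X = -190 + (11 - 5*(-1)*(-1)) = -190 + (11 + 5*(-1)) = -190 + (11 - 5) = -190 + 6 = -184)
D*X = -1/111*(-184) = 184/111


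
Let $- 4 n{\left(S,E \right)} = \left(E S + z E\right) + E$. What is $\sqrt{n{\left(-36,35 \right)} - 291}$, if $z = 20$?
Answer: $\frac{3 i \sqrt{71}}{2} \approx 12.639 i$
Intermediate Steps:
$n{\left(S,E \right)} = - \frac{21 E}{4} - \frac{E S}{4}$ ($n{\left(S,E \right)} = - \frac{\left(E S + 20 E\right) + E}{4} = - \frac{\left(20 E + E S\right) + E}{4} = - \frac{21 E + E S}{4} = - \frac{21 E}{4} - \frac{E S}{4}$)
$\sqrt{n{\left(-36,35 \right)} - 291} = \sqrt{\left(- \frac{1}{4}\right) 35 \left(21 - 36\right) - 291} = \sqrt{\left(- \frac{1}{4}\right) 35 \left(-15\right) - 291} = \sqrt{\frac{525}{4} - 291} = \sqrt{- \frac{639}{4}} = \frac{3 i \sqrt{71}}{2}$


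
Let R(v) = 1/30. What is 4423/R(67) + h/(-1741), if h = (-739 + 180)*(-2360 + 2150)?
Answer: 230895900/1741 ≈ 1.3262e+5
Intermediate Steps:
R(v) = 1/30
h = 117390 (h = -559*(-210) = 117390)
4423/R(67) + h/(-1741) = 4423/(1/30) + 117390/(-1741) = 4423*30 + 117390*(-1/1741) = 132690 - 117390/1741 = 230895900/1741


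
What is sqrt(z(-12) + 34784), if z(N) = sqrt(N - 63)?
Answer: sqrt(34784 + 5*I*sqrt(3)) ≈ 186.5 + 0.023*I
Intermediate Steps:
z(N) = sqrt(-63 + N)
sqrt(z(-12) + 34784) = sqrt(sqrt(-63 - 12) + 34784) = sqrt(sqrt(-75) + 34784) = sqrt(5*I*sqrt(3) + 34784) = sqrt(34784 + 5*I*sqrt(3))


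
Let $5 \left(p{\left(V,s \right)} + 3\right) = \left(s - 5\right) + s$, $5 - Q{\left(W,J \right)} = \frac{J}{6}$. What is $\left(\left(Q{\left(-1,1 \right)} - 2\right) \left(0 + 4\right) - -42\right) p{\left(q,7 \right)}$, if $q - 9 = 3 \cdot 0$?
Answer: $-64$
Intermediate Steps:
$Q{\left(W,J \right)} = 5 - \frac{J}{6}$
$q = 9$ ($q = 9 + 3 \cdot 0 = 9 + 0 = 9$)
$p{\left(V,s \right)} = -4 + \frac{2 s}{5}$ ($p{\left(V,s \right)} = -3 + \frac{\left(s - 5\right) + s}{5} = -3 + \frac{\left(-5 + s\right) + s}{5} = -3 + \frac{-5 + 2 s}{5} = -3 + \left(-1 + \frac{2 s}{5}\right) = -4 + \frac{2 s}{5}$)
$\left(\left(Q{\left(-1,1 \right)} - 2\right) \left(0 + 4\right) - -42\right) p{\left(q,7 \right)} = \left(\left(\left(5 - \frac{1}{6}\right) - 2\right) \left(0 + 4\right) - -42\right) \left(-4 + \frac{2}{5} \cdot 7\right) = \left(\left(\left(5 - \frac{1}{6}\right) - 2\right) 4 + 42\right) \left(-4 + \frac{14}{5}\right) = \left(\left(\frac{29}{6} - 2\right) 4 + 42\right) \left(- \frac{6}{5}\right) = \left(\frac{17}{6} \cdot 4 + 42\right) \left(- \frac{6}{5}\right) = \left(\frac{34}{3} + 42\right) \left(- \frac{6}{5}\right) = \frac{160}{3} \left(- \frac{6}{5}\right) = -64$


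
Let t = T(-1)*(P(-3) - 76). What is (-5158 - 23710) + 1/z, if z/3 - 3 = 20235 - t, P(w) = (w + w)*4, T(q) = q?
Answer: -1744031351/60414 ≈ -28868.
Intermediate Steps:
P(w) = 8*w (P(w) = (2*w)*4 = 8*w)
t = 100 (t = -(8*(-3) - 76) = -(-24 - 76) = -1*(-100) = 100)
z = 60414 (z = 9 + 3*(20235 - 1*100) = 9 + 3*(20235 - 100) = 9 + 3*20135 = 9 + 60405 = 60414)
(-5158 - 23710) + 1/z = (-5158 - 23710) + 1/60414 = -28868 + 1/60414 = -1744031351/60414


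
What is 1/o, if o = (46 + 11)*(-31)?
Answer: -1/1767 ≈ -0.00056593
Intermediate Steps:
o = -1767 (o = 57*(-31) = -1767)
1/o = 1/(-1767) = -1/1767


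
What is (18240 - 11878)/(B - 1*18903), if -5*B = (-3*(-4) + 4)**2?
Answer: -31810/94771 ≈ -0.33565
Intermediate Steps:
B = -256/5 (B = -(-3*(-4) + 4)**2/5 = -(12 + 4)**2/5 = -1/5*16**2 = -1/5*256 = -256/5 ≈ -51.200)
(18240 - 11878)/(B - 1*18903) = (18240 - 11878)/(-256/5 - 1*18903) = 6362/(-256/5 - 18903) = 6362/(-94771/5) = 6362*(-5/94771) = -31810/94771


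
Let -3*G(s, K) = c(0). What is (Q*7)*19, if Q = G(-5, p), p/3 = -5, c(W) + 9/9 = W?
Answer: 133/3 ≈ 44.333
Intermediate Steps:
c(W) = -1 + W
p = -15 (p = 3*(-5) = -15)
G(s, K) = 1/3 (G(s, K) = -(-1 + 0)/3 = -1/3*(-1) = 1/3)
Q = 1/3 ≈ 0.33333
(Q*7)*19 = ((1/3)*7)*19 = (7/3)*19 = 133/3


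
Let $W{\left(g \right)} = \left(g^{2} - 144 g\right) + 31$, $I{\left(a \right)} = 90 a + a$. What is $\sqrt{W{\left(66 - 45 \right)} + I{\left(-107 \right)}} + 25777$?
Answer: $25777 + i \sqrt{12289} \approx 25777.0 + 110.86 i$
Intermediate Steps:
$I{\left(a \right)} = 91 a$
$W{\left(g \right)} = 31 + g^{2} - 144 g$
$\sqrt{W{\left(66 - 45 \right)} + I{\left(-107 \right)}} + 25777 = \sqrt{\left(31 + \left(66 - 45\right)^{2} - 144 \left(66 - 45\right)\right) + 91 \left(-107\right)} + 25777 = \sqrt{\left(31 + \left(66 - 45\right)^{2} - 144 \left(66 - 45\right)\right) - 9737} + 25777 = \sqrt{\left(31 + 21^{2} - 3024\right) - 9737} + 25777 = \sqrt{\left(31 + 441 - 3024\right) - 9737} + 25777 = \sqrt{-2552 - 9737} + 25777 = \sqrt{-12289} + 25777 = i \sqrt{12289} + 25777 = 25777 + i \sqrt{12289}$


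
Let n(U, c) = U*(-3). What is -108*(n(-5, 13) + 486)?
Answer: -54108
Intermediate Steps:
n(U, c) = -3*U
-108*(n(-5, 13) + 486) = -108*(-3*(-5) + 486) = -108*(15 + 486) = -108*501 = -54108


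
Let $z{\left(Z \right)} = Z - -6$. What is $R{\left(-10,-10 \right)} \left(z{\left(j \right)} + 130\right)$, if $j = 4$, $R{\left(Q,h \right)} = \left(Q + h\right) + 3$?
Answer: $-2380$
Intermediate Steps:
$R{\left(Q,h \right)} = 3 + Q + h$
$z{\left(Z \right)} = 6 + Z$ ($z{\left(Z \right)} = Z + 6 = 6 + Z$)
$R{\left(-10,-10 \right)} \left(z{\left(j \right)} + 130\right) = \left(3 - 10 - 10\right) \left(\left(6 + 4\right) + 130\right) = - 17 \left(10 + 130\right) = \left(-17\right) 140 = -2380$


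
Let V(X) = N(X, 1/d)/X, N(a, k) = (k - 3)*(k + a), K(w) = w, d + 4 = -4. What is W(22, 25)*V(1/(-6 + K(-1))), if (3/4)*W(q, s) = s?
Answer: -3125/16 ≈ -195.31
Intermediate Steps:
d = -8 (d = -4 - 4 = -8)
W(q, s) = 4*s/3
N(a, k) = (-3 + k)*(a + k)
V(X) = (25/64 - 25*X/8)/X (V(X) = ((1/(-8))² - 3*X - 3/(-8) + X/(-8))/X = ((-⅛)² - 3*X - 3*(-⅛) + X*(-⅛))/X = (1/64 - 3*X + 3/8 - X/8)/X = (25/64 - 25*X/8)/X)
W(22, 25)*V(1/(-6 + K(-1))) = ((4/3)*25)*(25*(1 - 8/(-6 - 1))/(64*(1/(-6 - 1)))) = 100*(25*(1 - 8/(-7))/(64*(1/(-7))))/3 = 100*(25*(1 - 8*(-⅐))/(64*(-⅐)))/3 = 100*((25/64)*(-7)*(1 + 8/7))/3 = 100*((25/64)*(-7)*(15/7))/3 = (100/3)*(-375/64) = -3125/16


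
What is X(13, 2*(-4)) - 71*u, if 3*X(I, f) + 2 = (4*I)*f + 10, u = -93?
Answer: 6467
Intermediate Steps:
X(I, f) = 8/3 + 4*I*f/3 (X(I, f) = -⅔ + ((4*I)*f + 10)/3 = -⅔ + (4*I*f + 10)/3 = -⅔ + (10 + 4*I*f)/3 = -⅔ + (10/3 + 4*I*f/3) = 8/3 + 4*I*f/3)
X(13, 2*(-4)) - 71*u = (8/3 + (4/3)*13*(2*(-4))) - 71*(-93) = (8/3 + (4/3)*13*(-8)) + 6603 = (8/3 - 416/3) + 6603 = -136 + 6603 = 6467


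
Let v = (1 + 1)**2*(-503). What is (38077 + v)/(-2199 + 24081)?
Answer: 36065/21882 ≈ 1.6482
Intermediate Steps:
v = -2012 (v = 2**2*(-503) = 4*(-503) = -2012)
(38077 + v)/(-2199 + 24081) = (38077 - 2012)/(-2199 + 24081) = 36065/21882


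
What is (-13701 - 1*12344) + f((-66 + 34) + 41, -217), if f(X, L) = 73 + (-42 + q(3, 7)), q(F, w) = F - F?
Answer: -26014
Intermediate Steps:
q(F, w) = 0
f(X, L) = 31 (f(X, L) = 73 + (-42 + 0) = 73 - 42 = 31)
(-13701 - 1*12344) + f((-66 + 34) + 41, -217) = (-13701 - 1*12344) + 31 = (-13701 - 12344) + 31 = -26045 + 31 = -26014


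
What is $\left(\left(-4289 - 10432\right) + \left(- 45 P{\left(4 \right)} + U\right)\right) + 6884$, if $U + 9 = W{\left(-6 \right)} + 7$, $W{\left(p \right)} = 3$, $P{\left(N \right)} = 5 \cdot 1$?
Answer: $-8061$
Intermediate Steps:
$P{\left(N \right)} = 5$
$U = 1$ ($U = -9 + \left(3 + 7\right) = -9 + 10 = 1$)
$\left(\left(-4289 - 10432\right) + \left(- 45 P{\left(4 \right)} + U\right)\right) + 6884 = \left(\left(-4289 - 10432\right) + \left(\left(-45\right) 5 + 1\right)\right) + 6884 = \left(-14721 + \left(-225 + 1\right)\right) + 6884 = \left(-14721 - 224\right) + 6884 = -14945 + 6884 = -8061$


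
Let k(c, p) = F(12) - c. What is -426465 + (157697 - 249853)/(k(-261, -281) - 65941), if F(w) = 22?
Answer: -14000373407/32829 ≈ -4.2646e+5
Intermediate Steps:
k(c, p) = 22 - c
-426465 + (157697 - 249853)/(k(-261, -281) - 65941) = -426465 + (157697 - 249853)/((22 - 1*(-261)) - 65941) = -426465 - 92156/((22 + 261) - 65941) = -426465 - 92156/(283 - 65941) = -426465 - 92156/(-65658) = -426465 - 92156*(-1/65658) = -426465 + 46078/32829 = -14000373407/32829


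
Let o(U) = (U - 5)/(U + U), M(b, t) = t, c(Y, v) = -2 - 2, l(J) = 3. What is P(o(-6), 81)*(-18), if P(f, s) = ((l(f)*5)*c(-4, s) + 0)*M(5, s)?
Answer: 87480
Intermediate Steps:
c(Y, v) = -4
o(U) = (-5 + U)/(2*U) (o(U) = (-5 + U)/((2*U)) = (-5 + U)*(1/(2*U)) = (-5 + U)/(2*U))
P(f, s) = -60*s (P(f, s) = ((3*5)*(-4) + 0)*s = (15*(-4) + 0)*s = (-60 + 0)*s = -60*s)
P(o(-6), 81)*(-18) = -60*81*(-18) = -4860*(-18) = 87480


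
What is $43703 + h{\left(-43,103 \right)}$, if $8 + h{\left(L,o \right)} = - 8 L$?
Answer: $44039$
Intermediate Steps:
$h{\left(L,o \right)} = -8 - 8 L$
$43703 + h{\left(-43,103 \right)} = 43703 - -336 = 43703 + \left(-8 + 344\right) = 43703 + 336 = 44039$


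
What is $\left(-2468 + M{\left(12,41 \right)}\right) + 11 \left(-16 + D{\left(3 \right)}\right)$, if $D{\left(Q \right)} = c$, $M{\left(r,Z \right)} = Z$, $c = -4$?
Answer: $-2647$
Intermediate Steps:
$D{\left(Q \right)} = -4$
$\left(-2468 + M{\left(12,41 \right)}\right) + 11 \left(-16 + D{\left(3 \right)}\right) = \left(-2468 + 41\right) + 11 \left(-16 - 4\right) = -2427 + 11 \left(-20\right) = -2427 - 220 = -2647$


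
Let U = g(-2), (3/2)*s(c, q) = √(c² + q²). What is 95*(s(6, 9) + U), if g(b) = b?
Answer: -190 + 190*√13 ≈ 495.05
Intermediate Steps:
s(c, q) = 2*√(c² + q²)/3
U = -2
95*(s(6, 9) + U) = 95*(2*√(6² + 9²)/3 - 2) = 95*(2*√(36 + 81)/3 - 2) = 95*(2*√117/3 - 2) = 95*(2*(3*√13)/3 - 2) = 95*(2*√13 - 2) = 95*(-2 + 2*√13) = -190 + 190*√13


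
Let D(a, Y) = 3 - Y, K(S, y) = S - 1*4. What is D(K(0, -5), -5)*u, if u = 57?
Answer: 456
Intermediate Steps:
K(S, y) = -4 + S (K(S, y) = S - 4 = -4 + S)
D(K(0, -5), -5)*u = (3 - 1*(-5))*57 = (3 + 5)*57 = 8*57 = 456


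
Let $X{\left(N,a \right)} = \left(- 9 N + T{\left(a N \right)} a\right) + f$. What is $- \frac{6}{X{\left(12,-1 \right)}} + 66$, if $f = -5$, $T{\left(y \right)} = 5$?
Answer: $\frac{3897}{59} \approx 66.051$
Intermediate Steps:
$X{\left(N,a \right)} = -5 - 9 N + 5 a$ ($X{\left(N,a \right)} = \left(- 9 N + 5 a\right) - 5 = -5 - 9 N + 5 a$)
$- \frac{6}{X{\left(12,-1 \right)}} + 66 = - \frac{6}{-5 - 108 + 5 \left(-1\right)} + 66 = - \frac{6}{-5 - 108 - 5} + 66 = - \frac{6}{-118} + 66 = \left(-6\right) \left(- \frac{1}{118}\right) + 66 = \frac{3}{59} + 66 = \frac{3897}{59}$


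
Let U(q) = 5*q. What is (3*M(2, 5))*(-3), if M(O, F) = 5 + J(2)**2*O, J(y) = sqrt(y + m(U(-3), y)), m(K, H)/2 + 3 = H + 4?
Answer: -189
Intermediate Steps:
m(K, H) = 2 + 2*H (m(K, H) = -6 + 2*(H + 4) = -6 + 2*(4 + H) = -6 + (8 + 2*H) = 2 + 2*H)
J(y) = sqrt(2 + 3*y) (J(y) = sqrt(y + (2 + 2*y)) = sqrt(2 + 3*y))
M(O, F) = 5 + 8*O (M(O, F) = 5 + (sqrt(2 + 3*2))**2*O = 5 + (sqrt(2 + 6))**2*O = 5 + (sqrt(8))**2*O = 5 + (2*sqrt(2))**2*O = 5 + 8*O)
(3*M(2, 5))*(-3) = (3*(5 + 8*2))*(-3) = (3*(5 + 16))*(-3) = (3*21)*(-3) = 63*(-3) = -189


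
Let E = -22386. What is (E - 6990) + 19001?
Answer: -10375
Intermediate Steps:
(E - 6990) + 19001 = (-22386 - 6990) + 19001 = -29376 + 19001 = -10375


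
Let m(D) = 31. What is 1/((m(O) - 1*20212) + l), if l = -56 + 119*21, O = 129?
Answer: -1/17738 ≈ -5.6376e-5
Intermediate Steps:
l = 2443 (l = -56 + 2499 = 2443)
1/((m(O) - 1*20212) + l) = 1/((31 - 1*20212) + 2443) = 1/((31 - 20212) + 2443) = 1/(-20181 + 2443) = 1/(-17738) = -1/17738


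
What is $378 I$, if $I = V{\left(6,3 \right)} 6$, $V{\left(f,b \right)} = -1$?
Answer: $-2268$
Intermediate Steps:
$I = -6$ ($I = \left(-1\right) 6 = -6$)
$378 I = 378 \left(-6\right) = -2268$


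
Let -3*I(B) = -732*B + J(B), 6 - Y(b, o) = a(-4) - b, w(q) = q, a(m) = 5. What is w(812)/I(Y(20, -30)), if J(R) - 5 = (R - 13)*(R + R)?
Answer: 2436/15031 ≈ 0.16207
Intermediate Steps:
J(R) = 5 + 2*R*(-13 + R) (J(R) = 5 + (R - 13)*(R + R) = 5 + (-13 + R)*(2*R) = 5 + 2*R*(-13 + R))
Y(b, o) = 1 + b (Y(b, o) = 6 - (5 - b) = 6 + (-5 + b) = 1 + b)
I(B) = -5/3 - 2*B²/3 + 758*B/3 (I(B) = -(-732*B + (5 - 26*B + 2*B²))/3 = -(5 - 758*B + 2*B²)/3 = -5/3 - 2*B²/3 + 758*B/3)
w(812)/I(Y(20, -30)) = 812/(-5/3 - 2*(1 + 20)²/3 + 758*(1 + 20)/3) = 812/(-5/3 - ⅔*21² + (758/3)*21) = 812/(-5/3 - ⅔*441 + 5306) = 812/(-5/3 - 294 + 5306) = 812/(15031/3) = 812*(3/15031) = 2436/15031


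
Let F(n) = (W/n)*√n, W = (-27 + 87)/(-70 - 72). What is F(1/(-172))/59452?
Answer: 15*I*√43/1055273 ≈ 9.321e-5*I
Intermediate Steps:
W = -30/71 (W = 60/(-142) = 60*(-1/142) = -30/71 ≈ -0.42254)
F(n) = -30/(71*√n) (F(n) = (-30/(71*n))*√n = -30/(71*√n))
F(1/(-172))/59452 = -30*(-2*I*√43)/71/59452 = -(-60)*I*√43/71*(1/59452) = (60*I*√43/71)*(1/59452) = 15*I*√43/1055273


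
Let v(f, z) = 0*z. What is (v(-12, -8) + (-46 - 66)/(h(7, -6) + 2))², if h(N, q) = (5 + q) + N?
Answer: 196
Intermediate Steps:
h(N, q) = 5 + N + q
v(f, z) = 0
(v(-12, -8) + (-46 - 66)/(h(7, -6) + 2))² = (0 + (-46 - 66)/((5 + 7 - 6) + 2))² = (0 - 112/(6 + 2))² = (0 - 112/8)² = (0 - 112*⅛)² = (0 - 14)² = (-14)² = 196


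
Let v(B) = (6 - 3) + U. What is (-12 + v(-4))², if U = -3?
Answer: 144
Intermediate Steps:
v(B) = 0 (v(B) = (6 - 3) - 3 = 3 - 3 = 0)
(-12 + v(-4))² = (-12 + 0)² = (-12)² = 144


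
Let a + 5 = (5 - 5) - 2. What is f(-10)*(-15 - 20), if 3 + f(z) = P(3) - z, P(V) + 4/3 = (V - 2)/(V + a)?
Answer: -2275/12 ≈ -189.58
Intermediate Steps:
a = -7 (a = -5 + ((5 - 5) - 2) = -5 + (0 - 2) = -5 - 2 = -7)
P(V) = -4/3 + (-2 + V)/(-7 + V) (P(V) = -4/3 + (V - 2)/(V - 7) = -4/3 + (-2 + V)/(-7 + V))
f(z) = -55/12 - z (f(z) = -3 + ((22 - 1*3)/(3*(-7 + 3)) - z) = -3 + ((1/3)*(22 - 3)/(-4) - z) = -3 + ((1/3)*(-1/4)*19 - z) = -3 + (-19/12 - z) = -55/12 - z)
f(-10)*(-15 - 20) = (-55/12 - 1*(-10))*(-15 - 20) = (-55/12 + 10)*(-35) = (65/12)*(-35) = -2275/12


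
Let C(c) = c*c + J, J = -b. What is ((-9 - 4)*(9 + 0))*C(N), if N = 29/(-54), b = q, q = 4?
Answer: 140699/324 ≈ 434.26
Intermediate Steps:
b = 4
J = -4 (J = -1*4 = -4)
N = -29/54 (N = 29*(-1/54) = -29/54 ≈ -0.53704)
C(c) = -4 + c² (C(c) = c*c - 4 = c² - 4 = -4 + c²)
((-9 - 4)*(9 + 0))*C(N) = ((-9 - 4)*(9 + 0))*(-4 + (-29/54)²) = (-13*9)*(-4 + 841/2916) = -117*(-10823/2916) = 140699/324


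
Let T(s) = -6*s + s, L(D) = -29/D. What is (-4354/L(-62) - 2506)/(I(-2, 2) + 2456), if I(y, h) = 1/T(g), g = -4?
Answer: -6852440/1424509 ≈ -4.8104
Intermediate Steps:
T(s) = -5*s
I(y, h) = 1/20 (I(y, h) = 1/(-5*(-4)) = 1/20)
(-4354/L(-62) - 2506)/(I(-2, 2) + 2456) = (-4354/((-29/(-62))) - 2506)/(1/20 + 2456) = (-4354/((-29*(-1/62))) - 2506)/(49121/20) = (-4354/29/62 - 2506)*(20/49121) = (-4354*62/29 - 2506)*(20/49121) = (-269948/29 - 2506)*(20/49121) = -342622/29*20/49121 = -6852440/1424509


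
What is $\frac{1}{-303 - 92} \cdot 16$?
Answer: $- \frac{16}{395} \approx -0.040506$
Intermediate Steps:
$\frac{1}{-303 - 92} \cdot 16 = \frac{1}{-395} \cdot 16 = \left(- \frac{1}{395}\right) 16 = - \frac{16}{395}$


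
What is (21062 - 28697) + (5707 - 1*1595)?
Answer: -3523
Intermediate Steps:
(21062 - 28697) + (5707 - 1*1595) = -7635 + (5707 - 1595) = -7635 + 4112 = -3523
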